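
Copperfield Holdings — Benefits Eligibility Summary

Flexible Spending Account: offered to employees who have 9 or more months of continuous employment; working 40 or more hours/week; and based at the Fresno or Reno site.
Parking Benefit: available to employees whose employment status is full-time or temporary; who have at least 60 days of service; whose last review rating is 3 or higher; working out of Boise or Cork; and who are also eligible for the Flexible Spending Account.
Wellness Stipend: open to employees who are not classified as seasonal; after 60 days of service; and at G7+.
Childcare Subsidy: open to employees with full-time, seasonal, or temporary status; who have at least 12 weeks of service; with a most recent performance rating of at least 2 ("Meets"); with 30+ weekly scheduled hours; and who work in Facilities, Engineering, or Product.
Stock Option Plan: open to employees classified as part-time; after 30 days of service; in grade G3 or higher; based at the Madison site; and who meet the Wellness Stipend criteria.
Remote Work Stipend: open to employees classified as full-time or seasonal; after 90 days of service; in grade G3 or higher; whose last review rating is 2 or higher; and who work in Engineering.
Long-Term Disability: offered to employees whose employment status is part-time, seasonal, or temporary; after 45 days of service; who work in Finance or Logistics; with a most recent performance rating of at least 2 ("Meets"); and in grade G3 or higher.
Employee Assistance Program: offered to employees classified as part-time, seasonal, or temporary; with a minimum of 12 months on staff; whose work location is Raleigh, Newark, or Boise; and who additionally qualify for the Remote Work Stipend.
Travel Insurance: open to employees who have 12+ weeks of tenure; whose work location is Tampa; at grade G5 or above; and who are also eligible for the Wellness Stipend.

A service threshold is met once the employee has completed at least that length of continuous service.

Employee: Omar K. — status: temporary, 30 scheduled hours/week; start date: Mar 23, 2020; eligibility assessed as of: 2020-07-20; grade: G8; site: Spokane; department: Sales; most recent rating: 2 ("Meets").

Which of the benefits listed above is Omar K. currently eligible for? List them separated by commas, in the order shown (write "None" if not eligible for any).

Wellness Stipend

Service from Mar 23, 2020 to 2020-07-20: 119 days.
Flexible Spending Account — service 119 days < 9 months (≈270 days) ✗ → not eligible.
Parking Benefit — status temporary ✓; service 119 days ≥ 60 days ✓; rating 2 < 3 ✗ → not eligible.
Wellness Stipend — status temporary ✓ (not excluded); service 119 days ≥ 60 days ✓; grade G8 ≥ G7 ✓ → eligible.
Childcare Subsidy — status temporary ✓; service 119 days ≥ 12 weeks (≈84 days) ✓; rating 2 ≥ 2 ✓; 30 hrs/wk ≥ 30 ✓; dept Sales ✗ → not eligible.
Stock Option Plan — status temporary ✗ (requires part-time) → not eligible.
Remote Work Stipend — status temporary ✗ (requires full-time or seasonal) → not eligible.
Long-Term Disability — status temporary ✓; service 119 days ≥ 45 days ✓; dept Sales ✗ → not eligible.
Employee Assistance Program — status temporary ✓; service 119 days < 12 months (≈360 days) ✗ → not eligible.
Travel Insurance — service 119 days ≥ 12 weeks (≈84 days) ✓; site Spokane ✗ (not Tampa) → not eligible.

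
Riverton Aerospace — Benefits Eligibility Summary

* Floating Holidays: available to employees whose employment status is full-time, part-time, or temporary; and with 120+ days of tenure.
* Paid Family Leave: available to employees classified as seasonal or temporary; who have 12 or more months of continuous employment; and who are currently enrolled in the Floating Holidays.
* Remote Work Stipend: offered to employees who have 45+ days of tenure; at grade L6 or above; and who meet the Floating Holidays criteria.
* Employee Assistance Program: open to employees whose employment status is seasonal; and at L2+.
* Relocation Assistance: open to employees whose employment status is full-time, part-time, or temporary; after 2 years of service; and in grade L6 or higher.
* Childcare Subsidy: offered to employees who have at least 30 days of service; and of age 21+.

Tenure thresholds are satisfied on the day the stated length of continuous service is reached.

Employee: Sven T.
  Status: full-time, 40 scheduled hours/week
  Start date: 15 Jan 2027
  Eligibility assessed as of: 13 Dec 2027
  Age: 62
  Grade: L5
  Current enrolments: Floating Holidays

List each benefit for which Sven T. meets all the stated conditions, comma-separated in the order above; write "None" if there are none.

Floating Holidays, Childcare Subsidy

Service from 15 Jan 2027 to 13 Dec 2027: 332 days.
Floating Holidays — status full-time ✓; service 332 days ≥ 120 days ✓ → eligible.
Paid Family Leave — status full-time ✗ (requires seasonal or temporary) → not eligible.
Remote Work Stipend — service 332 days ≥ 45 days ✓; grade L5 < L6 ✗ → not eligible.
Employee Assistance Program — status full-time ✗ (requires seasonal) → not eligible.
Relocation Assistance — status full-time ✓; service 332 days < 2 years (≈730 days) ✗ → not eligible.
Childcare Subsidy — service 332 days ≥ 30 days ✓; age 62 ≥ 21 ✓ → eligible.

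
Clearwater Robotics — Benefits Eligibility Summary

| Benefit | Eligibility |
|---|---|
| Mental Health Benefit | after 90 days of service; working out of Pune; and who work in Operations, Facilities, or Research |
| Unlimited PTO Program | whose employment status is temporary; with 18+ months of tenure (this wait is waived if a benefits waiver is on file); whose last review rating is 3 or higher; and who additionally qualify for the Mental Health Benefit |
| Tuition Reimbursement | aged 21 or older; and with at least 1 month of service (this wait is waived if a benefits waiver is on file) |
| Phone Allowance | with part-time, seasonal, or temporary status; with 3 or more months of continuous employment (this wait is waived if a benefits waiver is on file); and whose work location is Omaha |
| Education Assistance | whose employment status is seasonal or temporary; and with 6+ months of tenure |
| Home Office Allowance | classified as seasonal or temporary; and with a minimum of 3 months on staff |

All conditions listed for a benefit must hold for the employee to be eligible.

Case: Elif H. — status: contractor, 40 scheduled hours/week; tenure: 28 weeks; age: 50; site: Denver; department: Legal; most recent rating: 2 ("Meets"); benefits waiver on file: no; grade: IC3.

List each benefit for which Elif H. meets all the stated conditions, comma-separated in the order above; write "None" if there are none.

Mental Health Benefit — service 28 weeks ≥ 90 days ✓; site Denver ✗ (not Pune) → not eligible.
Unlimited PTO Program — status contractor ✗ (requires temporary) → not eligible.
Tuition Reimbursement — age 50 ≥ 21 ✓; no waiver, service 28 weeks ≥ 1 month (≈30 days) ✓ → eligible.
Phone Allowance — status contractor ✗ (requires part-time, seasonal, or temporary) → not eligible.
Education Assistance — status contractor ✗ (requires seasonal or temporary) → not eligible.
Home Office Allowance — status contractor ✗ (requires seasonal or temporary) → not eligible.

Tuition Reimbursement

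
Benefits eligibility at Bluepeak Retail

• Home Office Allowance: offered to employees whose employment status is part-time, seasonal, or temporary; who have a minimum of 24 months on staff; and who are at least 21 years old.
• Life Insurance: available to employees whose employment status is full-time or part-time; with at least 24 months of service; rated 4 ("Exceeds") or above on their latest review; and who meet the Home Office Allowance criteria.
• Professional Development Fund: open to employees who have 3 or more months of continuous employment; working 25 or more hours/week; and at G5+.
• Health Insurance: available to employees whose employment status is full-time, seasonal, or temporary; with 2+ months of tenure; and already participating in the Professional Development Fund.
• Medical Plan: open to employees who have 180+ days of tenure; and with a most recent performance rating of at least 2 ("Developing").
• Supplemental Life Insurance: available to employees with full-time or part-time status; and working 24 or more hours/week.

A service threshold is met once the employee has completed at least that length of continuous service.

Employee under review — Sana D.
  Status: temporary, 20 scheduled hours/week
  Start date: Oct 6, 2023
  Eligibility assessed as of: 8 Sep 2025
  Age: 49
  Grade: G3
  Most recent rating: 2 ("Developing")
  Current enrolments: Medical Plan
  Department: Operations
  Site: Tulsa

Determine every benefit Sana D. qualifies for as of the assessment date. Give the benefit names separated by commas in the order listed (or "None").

Service from Oct 6, 2023 to 8 Sep 2025: 703 days.
Home Office Allowance — status temporary ✓; service 703 days < 24 months (≈720 days) ✗ → not eligible.
Life Insurance — status temporary ✗ (requires full-time or part-time) → not eligible.
Professional Development Fund — service 703 days ≥ 3 months (≈90 days) ✓; 20 hrs/wk < 25 ✗ → not eligible.
Health Insurance — status temporary ✓; service 703 days ≥ 2 months (≈60 days) ✓; not enrolled in Professional Development Fund ✗ → not eligible.
Medical Plan — service 703 days ≥ 180 days ✓; rating 2 ≥ 2 ✓ → eligible.
Supplemental Life Insurance — status temporary ✗ (requires full-time or part-time) → not eligible.

Medical Plan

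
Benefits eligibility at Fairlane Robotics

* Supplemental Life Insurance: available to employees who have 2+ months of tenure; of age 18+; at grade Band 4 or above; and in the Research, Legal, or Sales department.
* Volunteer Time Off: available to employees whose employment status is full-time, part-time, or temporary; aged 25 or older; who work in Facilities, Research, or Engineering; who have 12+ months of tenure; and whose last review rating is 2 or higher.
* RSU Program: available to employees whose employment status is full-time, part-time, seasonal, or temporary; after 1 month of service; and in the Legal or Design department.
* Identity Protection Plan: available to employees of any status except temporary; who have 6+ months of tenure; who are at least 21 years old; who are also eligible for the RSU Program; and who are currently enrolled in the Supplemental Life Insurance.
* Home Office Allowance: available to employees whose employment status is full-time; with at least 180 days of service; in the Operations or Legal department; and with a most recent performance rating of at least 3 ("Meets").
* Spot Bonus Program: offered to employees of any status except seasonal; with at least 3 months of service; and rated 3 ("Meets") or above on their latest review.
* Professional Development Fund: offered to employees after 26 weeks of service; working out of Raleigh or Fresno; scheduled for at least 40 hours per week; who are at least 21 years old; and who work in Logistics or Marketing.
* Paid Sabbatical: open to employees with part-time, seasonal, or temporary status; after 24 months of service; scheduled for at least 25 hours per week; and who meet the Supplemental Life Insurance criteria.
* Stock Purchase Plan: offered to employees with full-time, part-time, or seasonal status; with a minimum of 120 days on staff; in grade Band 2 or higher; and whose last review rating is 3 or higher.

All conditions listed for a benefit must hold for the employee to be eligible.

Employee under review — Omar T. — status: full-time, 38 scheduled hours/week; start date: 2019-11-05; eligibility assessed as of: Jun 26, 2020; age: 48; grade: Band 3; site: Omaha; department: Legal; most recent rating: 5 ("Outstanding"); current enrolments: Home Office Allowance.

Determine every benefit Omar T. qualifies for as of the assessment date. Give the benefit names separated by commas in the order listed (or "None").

Service from 2019-11-05 to Jun 26, 2020: 234 days.
Supplemental Life Insurance — service 234 days ≥ 2 months (≈60 days) ✓; age 48 ≥ 18 ✓; grade Band 3 < Band 4 ✗ → not eligible.
Volunteer Time Off — status full-time ✓; age 48 ≥ 25 ✓; dept Legal ✗ → not eligible.
RSU Program — status full-time ✓; service 234 days ≥ 1 month (≈30 days) ✓; dept Legal ✓ → eligible.
Identity Protection Plan — status full-time ✓ (not excluded); service 234 days ≥ 6 months (≈180 days) ✓; age 48 ≥ 21 ✓; eligible for RSU Program ✓; not enrolled in Supplemental Life Insurance ✗ → not eligible.
Home Office Allowance — status full-time ✓; service 234 days ≥ 180 days ✓; dept Legal ✓; rating 5 ≥ 3 ✓ → eligible.
Spot Bonus Program — status full-time ✓ (not excluded); service 234 days ≥ 3 months (≈90 days) ✓; rating 5 ≥ 3 ✓ → eligible.
Professional Development Fund — service 234 days ≥ 26 weeks (≈182 days) ✓; site Omaha ✗ (not Raleigh or Fresno) → not eligible.
Paid Sabbatical — status full-time ✗ (requires part-time, seasonal, or temporary) → not eligible.
Stock Purchase Plan — status full-time ✓; service 234 days ≥ 120 days ✓; grade Band 3 ≥ Band 2 ✓; rating 5 ≥ 3 ✓ → eligible.

RSU Program, Home Office Allowance, Spot Bonus Program, Stock Purchase Plan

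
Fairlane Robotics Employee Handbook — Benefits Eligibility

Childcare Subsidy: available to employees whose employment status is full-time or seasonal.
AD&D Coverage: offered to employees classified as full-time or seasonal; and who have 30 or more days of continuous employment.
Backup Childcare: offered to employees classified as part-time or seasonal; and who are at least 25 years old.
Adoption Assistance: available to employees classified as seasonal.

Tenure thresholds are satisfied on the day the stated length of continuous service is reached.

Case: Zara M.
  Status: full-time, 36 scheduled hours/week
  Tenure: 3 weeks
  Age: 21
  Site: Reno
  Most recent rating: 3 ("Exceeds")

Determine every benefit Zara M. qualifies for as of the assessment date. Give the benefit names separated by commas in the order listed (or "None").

Childcare Subsidy

Childcare Subsidy — status full-time ✓ → eligible.
AD&D Coverage — status full-time ✓; service 3 weeks < 30 days ✗ → not eligible.
Backup Childcare — status full-time ✗ (requires part-time or seasonal) → not eligible.
Adoption Assistance — status full-time ✗ (requires seasonal) → not eligible.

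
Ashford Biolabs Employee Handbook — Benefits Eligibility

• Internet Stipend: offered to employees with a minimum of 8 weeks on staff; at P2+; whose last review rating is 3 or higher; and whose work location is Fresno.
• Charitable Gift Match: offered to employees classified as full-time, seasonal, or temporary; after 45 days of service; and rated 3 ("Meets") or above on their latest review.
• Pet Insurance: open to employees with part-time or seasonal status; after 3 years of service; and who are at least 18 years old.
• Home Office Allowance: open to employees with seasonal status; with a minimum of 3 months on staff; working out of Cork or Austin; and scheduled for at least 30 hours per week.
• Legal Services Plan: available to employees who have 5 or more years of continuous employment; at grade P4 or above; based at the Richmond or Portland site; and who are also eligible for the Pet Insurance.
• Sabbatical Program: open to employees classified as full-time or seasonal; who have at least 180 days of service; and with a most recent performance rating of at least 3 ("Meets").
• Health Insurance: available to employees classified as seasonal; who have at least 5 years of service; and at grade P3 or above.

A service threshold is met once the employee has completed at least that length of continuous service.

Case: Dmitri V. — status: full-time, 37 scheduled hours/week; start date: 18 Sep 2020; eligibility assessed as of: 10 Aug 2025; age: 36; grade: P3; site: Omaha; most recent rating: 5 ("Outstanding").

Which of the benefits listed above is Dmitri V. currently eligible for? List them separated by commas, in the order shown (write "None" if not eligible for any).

Service from 18 Sep 2020 to 10 Aug 2025: 1787 days.
Internet Stipend — service 1787 days ≥ 8 weeks (≈56 days) ✓; grade P3 ≥ P2 ✓; rating 5 ≥ 3 ✓; site Omaha ✗ (not Fresno) → not eligible.
Charitable Gift Match — status full-time ✓; service 1787 days ≥ 45 days ✓; rating 5 ≥ 3 ✓ → eligible.
Pet Insurance — status full-time ✗ (requires part-time or seasonal) → not eligible.
Home Office Allowance — status full-time ✗ (requires seasonal) → not eligible.
Legal Services Plan — service 1787 days < 5 years (≈1825 days) ✗ → not eligible.
Sabbatical Program — status full-time ✓; service 1787 days ≥ 180 days ✓; rating 5 ≥ 3 ✓ → eligible.
Health Insurance — status full-time ✗ (requires seasonal) → not eligible.

Charitable Gift Match, Sabbatical Program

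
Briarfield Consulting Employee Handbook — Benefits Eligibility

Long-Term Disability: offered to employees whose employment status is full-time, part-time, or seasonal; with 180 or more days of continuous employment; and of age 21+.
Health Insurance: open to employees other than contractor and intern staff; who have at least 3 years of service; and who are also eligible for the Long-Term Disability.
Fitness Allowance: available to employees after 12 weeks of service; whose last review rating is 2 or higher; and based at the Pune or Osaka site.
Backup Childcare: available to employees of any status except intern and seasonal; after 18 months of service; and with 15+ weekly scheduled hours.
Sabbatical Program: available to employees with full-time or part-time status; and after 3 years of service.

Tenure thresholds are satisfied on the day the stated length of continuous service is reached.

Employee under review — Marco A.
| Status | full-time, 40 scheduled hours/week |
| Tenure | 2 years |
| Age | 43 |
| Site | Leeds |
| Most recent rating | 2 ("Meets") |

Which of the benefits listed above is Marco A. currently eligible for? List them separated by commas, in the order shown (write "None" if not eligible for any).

Long-Term Disability, Backup Childcare

Long-Term Disability — status full-time ✓; service 2 years ≥ 180 days ✓; age 43 ≥ 21 ✓ → eligible.
Health Insurance — status full-time ✓ (not excluded); service 2 years < 3 years ✗ → not eligible.
Fitness Allowance — service 2 years ≥ 12 weeks (≈84 days) ✓; rating 2 ≥ 2 ✓; site Leeds ✗ (not Pune or Osaka) → not eligible.
Backup Childcare — status full-time ✓ (not excluded); service 2 years ≥ 18 months (≈540 days) ✓; 40 hrs/wk ≥ 15 ✓ → eligible.
Sabbatical Program — status full-time ✓; service 2 years < 3 years ✗ → not eligible.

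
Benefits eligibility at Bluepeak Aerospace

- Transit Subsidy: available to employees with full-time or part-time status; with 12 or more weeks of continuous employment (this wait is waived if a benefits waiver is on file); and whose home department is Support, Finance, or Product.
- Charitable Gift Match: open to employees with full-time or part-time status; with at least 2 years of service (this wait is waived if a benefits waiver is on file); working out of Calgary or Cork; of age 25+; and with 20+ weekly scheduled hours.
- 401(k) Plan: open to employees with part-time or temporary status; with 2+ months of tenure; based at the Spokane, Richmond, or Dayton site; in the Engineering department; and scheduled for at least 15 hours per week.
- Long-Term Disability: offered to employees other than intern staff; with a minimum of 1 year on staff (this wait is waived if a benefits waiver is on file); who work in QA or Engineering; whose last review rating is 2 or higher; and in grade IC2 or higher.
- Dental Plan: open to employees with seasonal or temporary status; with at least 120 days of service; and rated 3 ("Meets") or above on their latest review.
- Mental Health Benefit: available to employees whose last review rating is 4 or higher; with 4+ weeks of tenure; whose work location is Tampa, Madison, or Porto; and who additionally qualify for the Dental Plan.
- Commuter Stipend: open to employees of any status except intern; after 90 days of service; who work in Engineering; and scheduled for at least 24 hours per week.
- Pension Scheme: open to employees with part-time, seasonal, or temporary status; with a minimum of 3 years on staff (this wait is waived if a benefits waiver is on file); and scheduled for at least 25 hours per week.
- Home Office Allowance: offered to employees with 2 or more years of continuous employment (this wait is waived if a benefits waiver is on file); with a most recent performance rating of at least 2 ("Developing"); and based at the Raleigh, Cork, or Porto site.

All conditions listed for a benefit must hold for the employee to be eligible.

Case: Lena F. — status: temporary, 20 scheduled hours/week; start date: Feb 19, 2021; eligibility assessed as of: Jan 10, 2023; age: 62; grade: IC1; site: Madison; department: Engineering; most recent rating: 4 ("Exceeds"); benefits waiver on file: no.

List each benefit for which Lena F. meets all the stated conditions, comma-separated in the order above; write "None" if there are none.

Service from Feb 19, 2021 to Jan 10, 2023: 690 days.
Transit Subsidy — status temporary ✗ (requires full-time or part-time) → not eligible.
Charitable Gift Match — status temporary ✗ (requires full-time or part-time) → not eligible.
401(k) Plan — status temporary ✓; service 690 days ≥ 2 months (≈60 days) ✓; site Madison ✗ (not Spokane, Richmond, or Dayton) → not eligible.
Long-Term Disability — status temporary ✓ (not excluded); no waiver, service 690 days ≥ 1 year (≈365 days) ✓; dept Engineering ✓; rating 4 ≥ 2 ✓; grade IC1 < IC2 ✗ → not eligible.
Dental Plan — status temporary ✓; service 690 days ≥ 120 days ✓; rating 4 ≥ 3 ✓ → eligible.
Mental Health Benefit — rating 4 ≥ 4 ✓; service 690 days ≥ 4 weeks (≈28 days) ✓; site Madison ✓; eligible for Dental Plan ✓ → eligible.
Commuter Stipend — status temporary ✓ (not excluded); service 690 days ≥ 90 days ✓; dept Engineering ✓; 20 hrs/wk < 24 ✗ → not eligible.
Pension Scheme — status temporary ✓; no waiver, service 690 days < 3 years (≈1095 days) ✗ → not eligible.
Home Office Allowance — no waiver, service 690 days < 2 years (≈730 days) ✗ → not eligible.

Dental Plan, Mental Health Benefit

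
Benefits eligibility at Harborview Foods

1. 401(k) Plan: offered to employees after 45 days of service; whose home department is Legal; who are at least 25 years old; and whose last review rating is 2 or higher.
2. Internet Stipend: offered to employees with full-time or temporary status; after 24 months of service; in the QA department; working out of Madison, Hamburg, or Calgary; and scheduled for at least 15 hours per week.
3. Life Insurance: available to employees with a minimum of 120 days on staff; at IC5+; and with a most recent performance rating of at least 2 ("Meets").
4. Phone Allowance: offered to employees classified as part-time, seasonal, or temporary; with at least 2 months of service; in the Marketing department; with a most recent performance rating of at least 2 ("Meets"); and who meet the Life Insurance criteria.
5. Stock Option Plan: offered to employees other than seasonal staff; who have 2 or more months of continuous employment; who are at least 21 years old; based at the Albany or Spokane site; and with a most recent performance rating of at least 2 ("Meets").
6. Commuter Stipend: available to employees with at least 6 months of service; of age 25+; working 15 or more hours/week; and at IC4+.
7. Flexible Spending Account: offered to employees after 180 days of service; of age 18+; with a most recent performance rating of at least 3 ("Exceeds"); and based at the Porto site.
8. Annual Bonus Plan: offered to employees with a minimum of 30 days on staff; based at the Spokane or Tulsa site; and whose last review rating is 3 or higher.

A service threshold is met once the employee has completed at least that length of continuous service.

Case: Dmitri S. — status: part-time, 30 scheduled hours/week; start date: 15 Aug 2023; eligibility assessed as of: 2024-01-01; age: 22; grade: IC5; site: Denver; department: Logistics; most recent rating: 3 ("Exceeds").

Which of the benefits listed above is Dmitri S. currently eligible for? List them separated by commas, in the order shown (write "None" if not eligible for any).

Life Insurance

Service from 15 Aug 2023 to 2024-01-01: 139 days.
401(k) Plan — service 139 days ≥ 45 days ✓; dept Logistics ✗ → not eligible.
Internet Stipend — status part-time ✗ (requires full-time or temporary) → not eligible.
Life Insurance — service 139 days ≥ 120 days ✓; grade IC5 ≥ IC5 ✓; rating 3 ≥ 2 ✓ → eligible.
Phone Allowance — status part-time ✓; service 139 days ≥ 2 months (≈60 days) ✓; dept Logistics ✗ → not eligible.
Stock Option Plan — status part-time ✓ (not excluded); service 139 days ≥ 2 months (≈60 days) ✓; age 22 ≥ 21 ✓; site Denver ✗ (not Albany or Spokane) → not eligible.
Commuter Stipend — service 139 days < 6 months (≈180 days) ✗ → not eligible.
Flexible Spending Account — service 139 days < 180 days ✗ → not eligible.
Annual Bonus Plan — service 139 days ≥ 30 days ✓; site Denver ✗ (not Spokane or Tulsa) → not eligible.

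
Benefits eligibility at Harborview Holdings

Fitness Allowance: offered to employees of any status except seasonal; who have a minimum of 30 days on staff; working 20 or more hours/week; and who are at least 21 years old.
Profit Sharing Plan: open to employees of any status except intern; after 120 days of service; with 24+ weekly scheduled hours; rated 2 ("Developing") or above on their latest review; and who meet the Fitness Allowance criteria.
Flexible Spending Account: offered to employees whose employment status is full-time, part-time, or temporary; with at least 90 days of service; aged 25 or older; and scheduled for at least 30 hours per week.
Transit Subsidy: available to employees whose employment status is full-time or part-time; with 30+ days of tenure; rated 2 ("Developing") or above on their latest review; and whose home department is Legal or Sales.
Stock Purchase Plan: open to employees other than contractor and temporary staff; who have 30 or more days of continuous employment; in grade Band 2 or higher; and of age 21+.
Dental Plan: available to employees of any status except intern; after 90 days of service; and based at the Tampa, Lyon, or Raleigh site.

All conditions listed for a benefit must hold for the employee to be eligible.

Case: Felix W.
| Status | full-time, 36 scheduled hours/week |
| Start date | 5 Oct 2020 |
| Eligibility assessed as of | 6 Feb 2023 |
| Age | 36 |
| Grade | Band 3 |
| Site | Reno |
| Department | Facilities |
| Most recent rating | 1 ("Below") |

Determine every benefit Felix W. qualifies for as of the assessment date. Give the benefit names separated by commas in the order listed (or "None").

Fitness Allowance, Flexible Spending Account, Stock Purchase Plan

Service from 5 Oct 2020 to 6 Feb 2023: 854 days.
Fitness Allowance — status full-time ✓ (not excluded); service 854 days ≥ 30 days ✓; 36 hrs/wk ≥ 20 ✓; age 36 ≥ 21 ✓ → eligible.
Profit Sharing Plan — status full-time ✓ (not excluded); service 854 days ≥ 120 days ✓; 36 hrs/wk ≥ 24 ✓; rating 1 < 2 ✗ → not eligible.
Flexible Spending Account — status full-time ✓; service 854 days ≥ 90 days ✓; age 36 ≥ 25 ✓; 36 hrs/wk ≥ 30 ✓ → eligible.
Transit Subsidy — status full-time ✓; service 854 days ≥ 30 days ✓; rating 1 < 2 ✗ → not eligible.
Stock Purchase Plan — status full-time ✓ (not excluded); service 854 days ≥ 30 days ✓; grade Band 3 ≥ Band 2 ✓; age 36 ≥ 21 ✓ → eligible.
Dental Plan — status full-time ✓ (not excluded); service 854 days ≥ 90 days ✓; site Reno ✗ (not Tampa, Lyon, or Raleigh) → not eligible.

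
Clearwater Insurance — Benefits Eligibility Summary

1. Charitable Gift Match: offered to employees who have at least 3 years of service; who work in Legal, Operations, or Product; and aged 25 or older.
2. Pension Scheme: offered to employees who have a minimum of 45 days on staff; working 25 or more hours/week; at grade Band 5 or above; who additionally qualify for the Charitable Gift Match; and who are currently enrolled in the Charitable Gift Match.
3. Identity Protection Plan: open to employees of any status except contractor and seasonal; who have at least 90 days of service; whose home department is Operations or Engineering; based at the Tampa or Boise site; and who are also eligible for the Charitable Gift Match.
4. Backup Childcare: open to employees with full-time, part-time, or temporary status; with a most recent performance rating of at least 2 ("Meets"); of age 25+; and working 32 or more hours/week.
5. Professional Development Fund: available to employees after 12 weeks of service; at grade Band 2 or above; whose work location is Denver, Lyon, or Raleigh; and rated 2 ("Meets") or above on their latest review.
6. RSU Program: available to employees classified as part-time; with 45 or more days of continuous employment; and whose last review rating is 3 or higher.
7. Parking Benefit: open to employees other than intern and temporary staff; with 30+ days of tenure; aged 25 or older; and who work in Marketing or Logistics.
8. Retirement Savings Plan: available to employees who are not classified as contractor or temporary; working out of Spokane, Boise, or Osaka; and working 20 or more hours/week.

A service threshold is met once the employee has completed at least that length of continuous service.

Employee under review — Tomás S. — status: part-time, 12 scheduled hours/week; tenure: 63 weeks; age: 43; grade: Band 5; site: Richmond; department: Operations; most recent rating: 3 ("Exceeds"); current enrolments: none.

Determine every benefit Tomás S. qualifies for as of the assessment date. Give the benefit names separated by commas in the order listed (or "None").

RSU Program

Charitable Gift Match — service 63 weeks < 3 years (≈1095 days) ✗ → not eligible.
Pension Scheme — service 63 weeks ≥ 45 days ✓; 12 hrs/wk < 25 ✗ → not eligible.
Identity Protection Plan — status part-time ✓ (not excluded); service 63 weeks ≥ 90 days ✓; dept Operations ✓; site Richmond ✗ (not Tampa or Boise) → not eligible.
Backup Childcare — status part-time ✓; rating 3 ≥ 2 ✓; age 43 ≥ 25 ✓; 12 hrs/wk < 32 ✗ → not eligible.
Professional Development Fund — service 63 weeks ≥ 12 weeks ✓; grade Band 5 ≥ Band 2 ✓; site Richmond ✗ (not Denver, Lyon, or Raleigh) → not eligible.
RSU Program — status part-time ✓; service 63 weeks ≥ 45 days ✓; rating 3 ≥ 3 ✓ → eligible.
Parking Benefit — status part-time ✓ (not excluded); service 63 weeks ≥ 30 days ✓; age 43 ≥ 25 ✓; dept Operations ✗ → not eligible.
Retirement Savings Plan — status part-time ✓ (not excluded); site Richmond ✗ (not Spokane, Boise, or Osaka) → not eligible.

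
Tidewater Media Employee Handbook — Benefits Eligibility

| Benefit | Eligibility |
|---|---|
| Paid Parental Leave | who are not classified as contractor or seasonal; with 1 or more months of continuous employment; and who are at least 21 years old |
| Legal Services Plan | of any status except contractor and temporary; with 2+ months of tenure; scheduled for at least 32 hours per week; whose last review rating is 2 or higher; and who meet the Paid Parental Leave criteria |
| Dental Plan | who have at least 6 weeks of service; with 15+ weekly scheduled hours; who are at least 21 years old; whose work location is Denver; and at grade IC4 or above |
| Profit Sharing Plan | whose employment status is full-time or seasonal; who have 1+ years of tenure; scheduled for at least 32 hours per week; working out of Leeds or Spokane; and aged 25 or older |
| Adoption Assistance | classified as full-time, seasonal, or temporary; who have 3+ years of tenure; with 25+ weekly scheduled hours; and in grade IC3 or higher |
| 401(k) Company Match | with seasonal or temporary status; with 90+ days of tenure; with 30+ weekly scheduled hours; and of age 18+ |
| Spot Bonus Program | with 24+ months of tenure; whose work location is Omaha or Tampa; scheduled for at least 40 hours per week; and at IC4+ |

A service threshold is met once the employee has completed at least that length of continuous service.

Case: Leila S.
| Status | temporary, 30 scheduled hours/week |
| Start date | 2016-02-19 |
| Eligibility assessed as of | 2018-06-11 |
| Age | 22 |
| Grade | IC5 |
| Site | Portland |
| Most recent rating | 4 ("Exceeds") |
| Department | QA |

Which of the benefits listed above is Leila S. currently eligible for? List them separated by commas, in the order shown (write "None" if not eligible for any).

Paid Parental Leave, 401(k) Company Match

Service from 2016-02-19 to 2018-06-11: 843 days.
Paid Parental Leave — status temporary ✓ (not excluded); service 843 days ≥ 1 month (≈30 days) ✓; age 22 ≥ 21 ✓ → eligible.
Legal Services Plan — status temporary ✗ (excluded) → not eligible.
Dental Plan — service 843 days ≥ 6 weeks (≈42 days) ✓; 30 hrs/wk ≥ 15 ✓; age 22 ≥ 21 ✓; site Portland ✗ (not Denver) → not eligible.
Profit Sharing Plan — status temporary ✗ (requires full-time or seasonal) → not eligible.
Adoption Assistance — status temporary ✓; service 843 days < 3 years (≈1095 days) ✗ → not eligible.
401(k) Company Match — status temporary ✓; service 843 days ≥ 90 days ✓; 30 hrs/wk ≥ 30 ✓; age 22 ≥ 18 ✓ → eligible.
Spot Bonus Program — service 843 days ≥ 24 months (≈720 days) ✓; site Portland ✗ (not Omaha or Tampa) → not eligible.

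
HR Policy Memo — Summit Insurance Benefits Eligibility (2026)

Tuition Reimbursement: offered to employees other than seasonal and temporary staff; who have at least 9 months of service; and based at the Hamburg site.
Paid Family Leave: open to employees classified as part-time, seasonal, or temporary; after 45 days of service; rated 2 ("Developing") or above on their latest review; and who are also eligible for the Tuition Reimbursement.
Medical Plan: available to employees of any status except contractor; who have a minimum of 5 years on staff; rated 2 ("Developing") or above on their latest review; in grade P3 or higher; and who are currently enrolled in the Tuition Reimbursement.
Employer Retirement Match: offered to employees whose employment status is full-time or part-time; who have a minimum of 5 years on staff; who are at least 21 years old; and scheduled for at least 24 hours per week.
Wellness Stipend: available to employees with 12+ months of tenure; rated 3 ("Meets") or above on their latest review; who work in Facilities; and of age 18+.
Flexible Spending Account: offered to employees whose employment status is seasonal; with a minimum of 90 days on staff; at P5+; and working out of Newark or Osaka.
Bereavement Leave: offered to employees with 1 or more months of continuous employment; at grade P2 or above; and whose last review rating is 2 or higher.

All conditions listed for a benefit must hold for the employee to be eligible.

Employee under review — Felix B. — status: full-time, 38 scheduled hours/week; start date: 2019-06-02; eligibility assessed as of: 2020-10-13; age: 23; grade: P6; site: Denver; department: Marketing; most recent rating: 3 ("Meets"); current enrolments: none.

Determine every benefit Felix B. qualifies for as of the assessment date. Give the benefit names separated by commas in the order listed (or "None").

Bereavement Leave

Service from 2019-06-02 to 2020-10-13: 499 days.
Tuition Reimbursement — status full-time ✓ (not excluded); service 499 days ≥ 9 months (≈270 days) ✓; site Denver ✗ (not Hamburg) → not eligible.
Paid Family Leave — status full-time ✗ (requires part-time, seasonal, or temporary) → not eligible.
Medical Plan — status full-time ✓ (not excluded); service 499 days < 5 years (≈1825 days) ✗ → not eligible.
Employer Retirement Match — status full-time ✓; service 499 days < 5 years (≈1825 days) ✗ → not eligible.
Wellness Stipend — service 499 days ≥ 12 months (≈360 days) ✓; rating 3 ≥ 3 ✓; dept Marketing ✗ → not eligible.
Flexible Spending Account — status full-time ✗ (requires seasonal) → not eligible.
Bereavement Leave — service 499 days ≥ 1 month (≈30 days) ✓; grade P6 ≥ P2 ✓; rating 3 ≥ 2 ✓ → eligible.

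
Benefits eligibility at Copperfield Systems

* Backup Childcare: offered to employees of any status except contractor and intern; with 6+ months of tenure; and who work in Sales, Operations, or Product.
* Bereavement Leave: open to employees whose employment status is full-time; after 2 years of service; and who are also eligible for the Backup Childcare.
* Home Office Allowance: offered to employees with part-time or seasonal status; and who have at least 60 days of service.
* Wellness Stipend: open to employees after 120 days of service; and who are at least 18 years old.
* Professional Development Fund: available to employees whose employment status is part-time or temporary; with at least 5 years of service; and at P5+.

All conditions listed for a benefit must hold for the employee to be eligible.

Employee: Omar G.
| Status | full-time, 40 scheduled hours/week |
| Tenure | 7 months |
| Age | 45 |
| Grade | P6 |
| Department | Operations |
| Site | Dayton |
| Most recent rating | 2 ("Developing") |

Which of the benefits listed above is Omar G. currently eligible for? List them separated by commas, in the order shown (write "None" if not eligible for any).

Backup Childcare, Wellness Stipend

Backup Childcare — status full-time ✓ (not excluded); service 7 months ≥ 6 months ✓; dept Operations ✓ → eligible.
Bereavement Leave — status full-time ✓; service 7 months < 2 years (≈730 days) ✗ → not eligible.
Home Office Allowance — status full-time ✗ (requires part-time or seasonal) → not eligible.
Wellness Stipend — service 7 months ≥ 120 days ✓; age 45 ≥ 18 ✓ → eligible.
Professional Development Fund — status full-time ✗ (requires part-time or temporary) → not eligible.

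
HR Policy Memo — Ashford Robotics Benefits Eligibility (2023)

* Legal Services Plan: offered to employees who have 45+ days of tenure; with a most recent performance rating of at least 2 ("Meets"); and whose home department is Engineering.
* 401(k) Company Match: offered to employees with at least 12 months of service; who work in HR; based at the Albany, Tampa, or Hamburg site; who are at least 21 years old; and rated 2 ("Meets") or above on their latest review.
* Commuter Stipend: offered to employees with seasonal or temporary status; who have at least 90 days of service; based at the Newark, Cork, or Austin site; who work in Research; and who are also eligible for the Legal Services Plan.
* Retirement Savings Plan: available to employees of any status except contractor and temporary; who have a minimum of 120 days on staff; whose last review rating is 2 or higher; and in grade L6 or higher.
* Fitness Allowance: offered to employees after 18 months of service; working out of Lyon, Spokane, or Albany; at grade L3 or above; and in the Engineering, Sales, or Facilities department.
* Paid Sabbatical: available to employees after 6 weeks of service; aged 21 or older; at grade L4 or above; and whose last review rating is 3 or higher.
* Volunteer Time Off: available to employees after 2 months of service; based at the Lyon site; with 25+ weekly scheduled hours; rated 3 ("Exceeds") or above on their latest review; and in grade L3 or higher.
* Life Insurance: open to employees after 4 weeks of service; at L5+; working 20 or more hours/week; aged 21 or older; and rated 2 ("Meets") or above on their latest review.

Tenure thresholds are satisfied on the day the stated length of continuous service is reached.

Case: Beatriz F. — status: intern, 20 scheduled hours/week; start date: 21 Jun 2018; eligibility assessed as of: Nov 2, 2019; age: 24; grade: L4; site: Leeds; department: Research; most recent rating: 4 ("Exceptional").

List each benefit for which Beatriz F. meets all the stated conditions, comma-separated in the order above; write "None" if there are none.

Paid Sabbatical

Service from 21 Jun 2018 to Nov 2, 2019: 499 days.
Legal Services Plan — service 499 days ≥ 45 days ✓; rating 4 ≥ 2 ✓; dept Research ✗ → not eligible.
401(k) Company Match — service 499 days ≥ 12 months (≈360 days) ✓; dept Research ✗ → not eligible.
Commuter Stipend — status intern ✗ (requires seasonal or temporary) → not eligible.
Retirement Savings Plan — status intern ✓ (not excluded); service 499 days ≥ 120 days ✓; rating 4 ≥ 2 ✓; grade L4 < L6 ✗ → not eligible.
Fitness Allowance — service 499 days < 18 months (≈540 days) ✗ → not eligible.
Paid Sabbatical — service 499 days ≥ 6 weeks (≈42 days) ✓; age 24 ≥ 21 ✓; grade L4 ≥ L4 ✓; rating 4 ≥ 3 ✓ → eligible.
Volunteer Time Off — service 499 days ≥ 2 months (≈60 days) ✓; site Leeds ✗ (not Lyon) → not eligible.
Life Insurance — service 499 days ≥ 4 weeks (≈28 days) ✓; grade L4 < L5 ✗ → not eligible.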